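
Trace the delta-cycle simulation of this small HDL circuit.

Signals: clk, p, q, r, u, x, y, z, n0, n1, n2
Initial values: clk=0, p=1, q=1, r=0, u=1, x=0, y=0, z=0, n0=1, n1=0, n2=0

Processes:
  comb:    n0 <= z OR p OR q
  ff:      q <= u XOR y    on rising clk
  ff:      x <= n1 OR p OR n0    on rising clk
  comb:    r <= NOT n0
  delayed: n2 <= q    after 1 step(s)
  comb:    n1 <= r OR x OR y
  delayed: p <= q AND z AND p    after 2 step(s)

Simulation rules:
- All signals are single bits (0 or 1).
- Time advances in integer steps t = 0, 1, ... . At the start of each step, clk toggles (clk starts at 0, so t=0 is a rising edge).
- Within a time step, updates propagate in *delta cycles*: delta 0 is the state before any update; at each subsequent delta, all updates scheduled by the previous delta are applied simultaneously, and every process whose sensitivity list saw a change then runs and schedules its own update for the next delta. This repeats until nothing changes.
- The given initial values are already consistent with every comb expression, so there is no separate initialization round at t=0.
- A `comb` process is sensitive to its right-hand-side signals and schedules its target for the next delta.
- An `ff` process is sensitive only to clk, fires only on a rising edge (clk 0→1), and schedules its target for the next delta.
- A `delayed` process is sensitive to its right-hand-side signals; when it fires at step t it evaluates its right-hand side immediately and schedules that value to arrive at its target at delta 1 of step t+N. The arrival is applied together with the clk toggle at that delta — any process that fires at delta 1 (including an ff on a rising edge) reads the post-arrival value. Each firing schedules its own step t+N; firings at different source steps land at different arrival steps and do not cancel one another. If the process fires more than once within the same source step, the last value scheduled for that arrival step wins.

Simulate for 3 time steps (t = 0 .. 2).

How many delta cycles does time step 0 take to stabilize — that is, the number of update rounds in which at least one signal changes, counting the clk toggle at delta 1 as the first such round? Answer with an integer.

[bits: n0,x,n1,y,z,q,r,n2,u,clk,p]
t=0: Δ0=10000100101 Δ1=10000100111 Δ2=11000100111 Δ3=11100100111 | 3Δ
t=1: Δ0=11100100111 Δ1=11100100101 | 1Δ
t=2: Δ0=11100100101 Δ1=11100100111 | 1Δ

3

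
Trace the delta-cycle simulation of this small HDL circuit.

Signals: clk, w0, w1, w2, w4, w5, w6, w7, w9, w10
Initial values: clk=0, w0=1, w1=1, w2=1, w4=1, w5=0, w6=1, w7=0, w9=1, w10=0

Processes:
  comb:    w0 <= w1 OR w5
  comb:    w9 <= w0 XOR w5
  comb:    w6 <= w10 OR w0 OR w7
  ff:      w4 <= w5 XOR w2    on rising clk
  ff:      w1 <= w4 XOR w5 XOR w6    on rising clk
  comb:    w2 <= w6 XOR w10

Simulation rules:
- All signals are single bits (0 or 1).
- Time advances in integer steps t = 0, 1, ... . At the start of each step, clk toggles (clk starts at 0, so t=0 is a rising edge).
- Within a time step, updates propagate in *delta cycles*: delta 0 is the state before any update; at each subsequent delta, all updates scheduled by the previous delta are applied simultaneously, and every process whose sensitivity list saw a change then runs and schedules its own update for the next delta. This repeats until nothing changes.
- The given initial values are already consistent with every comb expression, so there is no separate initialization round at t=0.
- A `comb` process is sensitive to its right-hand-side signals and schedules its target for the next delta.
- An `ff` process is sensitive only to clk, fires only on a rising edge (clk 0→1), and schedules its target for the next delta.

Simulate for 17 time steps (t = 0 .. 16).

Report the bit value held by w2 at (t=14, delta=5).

1

t=0 Δ0: w0=1 w2=1 w10=0 w7=0 w4=1 w6=1 w1=1 w5=0 clk=0 w9=1
  Δ1: clk:0→1
  Δ2: w1:1→0
  Δ3: w0:1→0
  Δ4: w6:1→0, w9:1→0
  Δ5: w2:1→0
  (5Δ to stable)
t=1 Δ0: w0=0 w2=0 w10=0 w7=0 w4=1 w6=0 w1=0 w5=0 clk=1 w9=0
  Δ1: clk:1→0
  (1Δ to stable)
t=2 Δ0: w0=0 w2=0 w10=0 w7=0 w4=1 w6=0 w1=0 w5=0 clk=0 w9=0
  Δ1: clk:0→1
  Δ2: w4:1→0, w1:0→1
  Δ3: w0:0→1
  Δ4: w6:0→1, w9:0→1
  Δ5: w2:0→1
  (5Δ to stable)
t=3 Δ0: w0=1 w2=1 w10=0 w7=0 w4=0 w6=1 w1=1 w5=0 clk=1 w9=1
  Δ1: clk:1→0
  (1Δ to stable)
t=4 Δ0: w0=1 w2=1 w10=0 w7=0 w4=0 w6=1 w1=1 w5=0 clk=0 w9=1
  Δ1: clk:0→1
  Δ2: w4:0→1
  (2Δ to stable)
t=5 Δ0: w0=1 w2=1 w10=0 w7=0 w4=1 w6=1 w1=1 w5=0 clk=1 w9=1
  Δ1: clk:1→0
  (1Δ to stable)
t=6 Δ0: w0=1 w2=1 w10=0 w7=0 w4=1 w6=1 w1=1 w5=0 clk=0 w9=1
  Δ1: clk:0→1
  Δ2: w1:1→0
  Δ3: w0:1→0
  Δ4: w6:1→0, w9:1→0
  Δ5: w2:1→0
  (5Δ to stable)
t=7 Δ0: w0=0 w2=0 w10=0 w7=0 w4=1 w6=0 w1=0 w5=0 clk=1 w9=0
  Δ1: clk:1→0
  (1Δ to stable)
t=8 Δ0: w0=0 w2=0 w10=0 w7=0 w4=1 w6=0 w1=0 w5=0 clk=0 w9=0
  Δ1: clk:0→1
  Δ2: w4:1→0, w1:0→1
  Δ3: w0:0→1
  Δ4: w6:0→1, w9:0→1
  Δ5: w2:0→1
  (5Δ to stable)
t=9 Δ0: w0=1 w2=1 w10=0 w7=0 w4=0 w6=1 w1=1 w5=0 clk=1 w9=1
  Δ1: clk:1→0
  (1Δ to stable)
t=10 Δ0: w0=1 w2=1 w10=0 w7=0 w4=0 w6=1 w1=1 w5=0 clk=0 w9=1
  Δ1: clk:0→1
  Δ2: w4:0→1
  (2Δ to stable)
t=11 Δ0: w0=1 w2=1 w10=0 w7=0 w4=1 w6=1 w1=1 w5=0 clk=1 w9=1
  Δ1: clk:1→0
  (1Δ to stable)
t=12 Δ0: w0=1 w2=1 w10=0 w7=0 w4=1 w6=1 w1=1 w5=0 clk=0 w9=1
  Δ1: clk:0→1
  Δ2: w1:1→0
  Δ3: w0:1→0
  Δ4: w6:1→0, w9:1→0
  Δ5: w2:1→0
  (5Δ to stable)
t=13 Δ0: w0=0 w2=0 w10=0 w7=0 w4=1 w6=0 w1=0 w5=0 clk=1 w9=0
  Δ1: clk:1→0
  (1Δ to stable)
t=14 Δ0: w0=0 w2=0 w10=0 w7=0 w4=1 w6=0 w1=0 w5=0 clk=0 w9=0
  Δ1: clk:0→1
  Δ2: w4:1→0, w1:0→1
  Δ3: w0:0→1
  Δ4: w6:0→1, w9:0→1
  Δ5: w2:0→1
  (5Δ to stable)
t=15 Δ0: w0=1 w2=1 w10=0 w7=0 w4=0 w6=1 w1=1 w5=0 clk=1 w9=1
  Δ1: clk:1→0
  (1Δ to stable)
t=16 Δ0: w0=1 w2=1 w10=0 w7=0 w4=0 w6=1 w1=1 w5=0 clk=0 w9=1
  Δ1: clk:0→1
  Δ2: w4:0→1
  (2Δ to stable)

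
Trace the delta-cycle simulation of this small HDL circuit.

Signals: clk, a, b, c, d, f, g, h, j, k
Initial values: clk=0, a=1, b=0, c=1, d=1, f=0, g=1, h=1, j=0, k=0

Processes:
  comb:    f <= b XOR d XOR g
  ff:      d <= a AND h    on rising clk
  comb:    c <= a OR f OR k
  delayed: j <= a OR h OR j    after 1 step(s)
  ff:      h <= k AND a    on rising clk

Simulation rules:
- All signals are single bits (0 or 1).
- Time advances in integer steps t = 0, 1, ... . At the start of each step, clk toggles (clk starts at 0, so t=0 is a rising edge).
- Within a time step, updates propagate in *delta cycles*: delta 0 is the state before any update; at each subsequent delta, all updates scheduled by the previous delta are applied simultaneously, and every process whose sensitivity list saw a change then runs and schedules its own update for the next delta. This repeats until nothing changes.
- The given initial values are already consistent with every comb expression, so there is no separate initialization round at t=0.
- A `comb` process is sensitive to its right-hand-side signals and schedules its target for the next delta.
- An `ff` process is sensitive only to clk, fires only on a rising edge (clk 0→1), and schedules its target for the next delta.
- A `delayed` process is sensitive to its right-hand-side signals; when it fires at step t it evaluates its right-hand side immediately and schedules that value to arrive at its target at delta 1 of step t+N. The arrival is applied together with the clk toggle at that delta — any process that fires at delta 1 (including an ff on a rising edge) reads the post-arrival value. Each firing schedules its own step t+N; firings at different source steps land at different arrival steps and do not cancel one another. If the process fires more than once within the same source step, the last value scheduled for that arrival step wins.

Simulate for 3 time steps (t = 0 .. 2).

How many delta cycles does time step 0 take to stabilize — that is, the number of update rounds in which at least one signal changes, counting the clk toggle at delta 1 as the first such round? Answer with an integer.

[bits: b,h,f,j,d,c,clk,a,k,g]
t=0: Δ0=0100110101 Δ1=0100111101 Δ2=0000111101 | 2Δ
t=1: Δ0=0000111101 Δ1=0001110101 | 1Δ
t=2: Δ0=0001110101 Δ1=0001111101 Δ2=0001011101 Δ3=0011011101 | 3Δ

2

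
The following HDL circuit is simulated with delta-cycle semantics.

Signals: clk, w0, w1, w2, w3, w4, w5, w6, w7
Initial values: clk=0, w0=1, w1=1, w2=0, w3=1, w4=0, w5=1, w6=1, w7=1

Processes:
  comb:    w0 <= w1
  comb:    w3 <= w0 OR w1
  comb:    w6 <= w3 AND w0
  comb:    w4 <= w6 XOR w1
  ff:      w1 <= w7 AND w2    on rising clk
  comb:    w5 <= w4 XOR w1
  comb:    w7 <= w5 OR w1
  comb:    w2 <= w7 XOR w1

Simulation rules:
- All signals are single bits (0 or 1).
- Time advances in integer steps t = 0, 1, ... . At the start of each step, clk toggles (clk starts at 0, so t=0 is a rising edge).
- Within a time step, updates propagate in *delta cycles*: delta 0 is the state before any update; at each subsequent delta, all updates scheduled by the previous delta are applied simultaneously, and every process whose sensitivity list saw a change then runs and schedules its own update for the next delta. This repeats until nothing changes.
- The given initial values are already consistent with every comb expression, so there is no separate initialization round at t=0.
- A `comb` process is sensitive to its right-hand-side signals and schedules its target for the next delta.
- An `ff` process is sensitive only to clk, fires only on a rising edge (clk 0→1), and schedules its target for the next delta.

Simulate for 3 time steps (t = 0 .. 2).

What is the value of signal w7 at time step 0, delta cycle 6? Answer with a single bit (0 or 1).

t=0 Δ0: w0=1 w4=0 w1=1 w7=1 w2=0 clk=0 w6=1 w5=1 w3=1
  Δ1: clk:0→1
  Δ2: w1:1→0
  Δ3: w0:1→0, w4:0→1, w2:0→1, w5:1→0
  Δ4: w7:1→0, w6:1→0, w5:0→1, w3:1→0
  Δ5: w4:1→0, w7:0→1, w2:1→0
  Δ6: w2:0→1, w5:1→0
  Δ7: w7:1→0
  Δ8: w2:1→0
  (8Δ to stable)
t=1 Δ0: w0=0 w4=0 w1=0 w7=0 w2=0 clk=1 w6=0 w5=0 w3=0
  Δ1: clk:1→0
  (1Δ to stable)
t=2 Δ0: w0=0 w4=0 w1=0 w7=0 w2=0 clk=0 w6=0 w5=0 w3=0
  Δ1: clk:0→1
  (1Δ to stable)

1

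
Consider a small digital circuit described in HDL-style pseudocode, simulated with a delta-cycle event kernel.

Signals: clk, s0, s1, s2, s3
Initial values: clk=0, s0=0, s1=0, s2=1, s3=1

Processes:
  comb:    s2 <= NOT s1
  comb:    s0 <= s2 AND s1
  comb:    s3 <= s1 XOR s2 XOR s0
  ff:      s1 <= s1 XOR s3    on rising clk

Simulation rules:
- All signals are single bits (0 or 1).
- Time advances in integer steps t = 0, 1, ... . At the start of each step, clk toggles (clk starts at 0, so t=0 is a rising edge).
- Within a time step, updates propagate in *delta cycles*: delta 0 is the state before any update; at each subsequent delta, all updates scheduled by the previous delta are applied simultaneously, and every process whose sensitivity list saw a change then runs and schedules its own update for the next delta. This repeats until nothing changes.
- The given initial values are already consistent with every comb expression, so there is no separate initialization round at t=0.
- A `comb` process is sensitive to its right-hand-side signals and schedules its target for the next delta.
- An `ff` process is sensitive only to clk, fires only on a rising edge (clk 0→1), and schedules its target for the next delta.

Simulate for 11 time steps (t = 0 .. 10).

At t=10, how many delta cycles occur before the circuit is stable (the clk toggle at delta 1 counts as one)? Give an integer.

t=0 Δ0: s1=0 s0=0 s2=1 s3=1 clk=0
  Δ1: clk:0→1
  Δ2: s1:0→1
  Δ3: s0:0→1, s2:1→0, s3:1→0
  Δ4: s0:1→0
  Δ5: s3:0→1
  (5Δ to stable)
t=1 Δ0: s1=1 s0=0 s2=0 s3=1 clk=1
  Δ1: clk:1→0
  (1Δ to stable)
t=2 Δ0: s1=1 s0=0 s2=0 s3=1 clk=0
  Δ1: clk:0→1
  Δ2: s1:1→0
  Δ3: s2:0→1, s3:1→0
  Δ4: s3:0→1
  (4Δ to stable)
t=3 Δ0: s1=0 s0=0 s2=1 s3=1 clk=1
  Δ1: clk:1→0
  (1Δ to stable)
t=4 Δ0: s1=0 s0=0 s2=1 s3=1 clk=0
  Δ1: clk:0→1
  Δ2: s1:0→1
  Δ3: s0:0→1, s2:1→0, s3:1→0
  Δ4: s0:1→0
  Δ5: s3:0→1
  (5Δ to stable)
t=5 Δ0: s1=1 s0=0 s2=0 s3=1 clk=1
  Δ1: clk:1→0
  (1Δ to stable)
t=6 Δ0: s1=1 s0=0 s2=0 s3=1 clk=0
  Δ1: clk:0→1
  Δ2: s1:1→0
  Δ3: s2:0→1, s3:1→0
  Δ4: s3:0→1
  (4Δ to stable)
t=7 Δ0: s1=0 s0=0 s2=1 s3=1 clk=1
  Δ1: clk:1→0
  (1Δ to stable)
t=8 Δ0: s1=0 s0=0 s2=1 s3=1 clk=0
  Δ1: clk:0→1
  Δ2: s1:0→1
  Δ3: s0:0→1, s2:1→0, s3:1→0
  Δ4: s0:1→0
  Δ5: s3:0→1
  (5Δ to stable)
t=9 Δ0: s1=1 s0=0 s2=0 s3=1 clk=1
  Δ1: clk:1→0
  (1Δ to stable)
t=10 Δ0: s1=1 s0=0 s2=0 s3=1 clk=0
  Δ1: clk:0→1
  Δ2: s1:1→0
  Δ3: s2:0→1, s3:1→0
  Δ4: s3:0→1
  (4Δ to stable)

4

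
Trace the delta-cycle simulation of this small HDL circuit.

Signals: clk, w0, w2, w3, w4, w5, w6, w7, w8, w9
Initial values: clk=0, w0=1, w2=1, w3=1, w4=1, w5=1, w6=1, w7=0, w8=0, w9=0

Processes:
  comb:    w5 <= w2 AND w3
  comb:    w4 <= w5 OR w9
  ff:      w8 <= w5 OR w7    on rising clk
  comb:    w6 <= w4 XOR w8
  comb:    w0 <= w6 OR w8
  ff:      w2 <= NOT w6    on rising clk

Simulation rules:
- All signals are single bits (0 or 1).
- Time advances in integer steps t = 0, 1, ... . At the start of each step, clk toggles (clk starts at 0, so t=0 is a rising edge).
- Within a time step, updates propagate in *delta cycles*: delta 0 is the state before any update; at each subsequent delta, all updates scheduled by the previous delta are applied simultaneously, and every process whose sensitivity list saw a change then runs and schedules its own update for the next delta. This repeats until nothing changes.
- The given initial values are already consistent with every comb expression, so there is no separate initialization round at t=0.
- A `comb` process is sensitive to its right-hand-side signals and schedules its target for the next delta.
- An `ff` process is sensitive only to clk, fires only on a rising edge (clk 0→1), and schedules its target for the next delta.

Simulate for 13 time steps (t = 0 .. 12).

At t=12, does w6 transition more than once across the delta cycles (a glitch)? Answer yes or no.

t=0 Δ0: w4=1 w0=1 w2=1 w6=1 w5=1 w9=0 w7=0 w8=0 w3=1 clk=0
  Δ1: clk:0→1
  Δ2: w2:1→0, w8:0→1
  Δ3: w6:1→0, w5:1→0
  Δ4: w4:1→0
  Δ5: w6:0→1
  (5Δ to stable)
t=1 Δ0: w4=0 w0=1 w2=0 w6=1 w5=0 w9=0 w7=0 w8=1 w3=1 clk=1
  Δ1: clk:1→0
  (1Δ to stable)
t=2 Δ0: w4=0 w0=1 w2=0 w6=1 w5=0 w9=0 w7=0 w8=1 w3=1 clk=0
  Δ1: clk:0→1
  Δ2: w8:1→0
  Δ3: w6:1→0
  Δ4: w0:1→0
  (4Δ to stable)
t=3 Δ0: w4=0 w0=0 w2=0 w6=0 w5=0 w9=0 w7=0 w8=0 w3=1 clk=1
  Δ1: clk:1→0
  (1Δ to stable)
t=4 Δ0: w4=0 w0=0 w2=0 w6=0 w5=0 w9=0 w7=0 w8=0 w3=1 clk=0
  Δ1: clk:0→1
  Δ2: w2:0→1
  Δ3: w5:0→1
  Δ4: w4:0→1
  Δ5: w6:0→1
  Δ6: w0:0→1
  (6Δ to stable)
t=5 Δ0: w4=1 w0=1 w2=1 w6=1 w5=1 w9=0 w7=0 w8=0 w3=1 clk=1
  Δ1: clk:1→0
  (1Δ to stable)
t=6 Δ0: w4=1 w0=1 w2=1 w6=1 w5=1 w9=0 w7=0 w8=0 w3=1 clk=0
  Δ1: clk:0→1
  Δ2: w2:1→0, w8:0→1
  Δ3: w6:1→0, w5:1→0
  Δ4: w4:1→0
  Δ5: w6:0→1
  (5Δ to stable)
t=7 Δ0: w4=0 w0=1 w2=0 w6=1 w5=0 w9=0 w7=0 w8=1 w3=1 clk=1
  Δ1: clk:1→0
  (1Δ to stable)
t=8 Δ0: w4=0 w0=1 w2=0 w6=1 w5=0 w9=0 w7=0 w8=1 w3=1 clk=0
  Δ1: clk:0→1
  Δ2: w8:1→0
  Δ3: w6:1→0
  Δ4: w0:1→0
  (4Δ to stable)
t=9 Δ0: w4=0 w0=0 w2=0 w6=0 w5=0 w9=0 w7=0 w8=0 w3=1 clk=1
  Δ1: clk:1→0
  (1Δ to stable)
t=10 Δ0: w4=0 w0=0 w2=0 w6=0 w5=0 w9=0 w7=0 w8=0 w3=1 clk=0
  Δ1: clk:0→1
  Δ2: w2:0→1
  Δ3: w5:0→1
  Δ4: w4:0→1
  Δ5: w6:0→1
  Δ6: w0:0→1
  (6Δ to stable)
t=11 Δ0: w4=1 w0=1 w2=1 w6=1 w5=1 w9=0 w7=0 w8=0 w3=1 clk=1
  Δ1: clk:1→0
  (1Δ to stable)
t=12 Δ0: w4=1 w0=1 w2=1 w6=1 w5=1 w9=0 w7=0 w8=0 w3=1 clk=0
  Δ1: clk:0→1
  Δ2: w2:1→0, w8:0→1
  Δ3: w6:1→0, w5:1→0
  Δ4: w4:1→0
  Δ5: w6:0→1
  (5Δ to stable)

yes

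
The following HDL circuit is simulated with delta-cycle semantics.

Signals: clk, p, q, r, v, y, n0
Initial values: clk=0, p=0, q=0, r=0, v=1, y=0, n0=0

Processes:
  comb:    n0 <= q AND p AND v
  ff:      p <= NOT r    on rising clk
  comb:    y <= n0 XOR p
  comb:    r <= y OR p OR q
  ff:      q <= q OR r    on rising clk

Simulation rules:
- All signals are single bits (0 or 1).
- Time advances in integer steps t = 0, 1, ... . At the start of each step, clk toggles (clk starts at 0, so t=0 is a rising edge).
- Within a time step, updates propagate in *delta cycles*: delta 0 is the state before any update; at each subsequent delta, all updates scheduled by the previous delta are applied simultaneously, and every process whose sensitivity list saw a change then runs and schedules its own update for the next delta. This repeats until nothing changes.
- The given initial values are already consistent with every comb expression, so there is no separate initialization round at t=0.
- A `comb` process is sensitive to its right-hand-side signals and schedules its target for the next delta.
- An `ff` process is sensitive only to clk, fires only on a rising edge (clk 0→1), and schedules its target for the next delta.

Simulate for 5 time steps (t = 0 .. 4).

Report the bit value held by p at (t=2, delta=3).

0

t=0 Δ0: y=0 v=1 q=0 n0=0 p=0 r=0 clk=0
  Δ1: clk:0→1
  Δ2: p:0→1
  Δ3: y:0→1, r:0→1
  (3Δ to stable)
t=1 Δ0: y=1 v=1 q=0 n0=0 p=1 r=1 clk=1
  Δ1: clk:1→0
  (1Δ to stable)
t=2 Δ0: y=1 v=1 q=0 n0=0 p=1 r=1 clk=0
  Δ1: clk:0→1
  Δ2: q:0→1, p:1→0
  Δ3: y:1→0
  (3Δ to stable)
t=3 Δ0: y=0 v=1 q=1 n0=0 p=0 r=1 clk=1
  Δ1: clk:1→0
  (1Δ to stable)
t=4 Δ0: y=0 v=1 q=1 n0=0 p=0 r=1 clk=0
  Δ1: clk:0→1
  (1Δ to stable)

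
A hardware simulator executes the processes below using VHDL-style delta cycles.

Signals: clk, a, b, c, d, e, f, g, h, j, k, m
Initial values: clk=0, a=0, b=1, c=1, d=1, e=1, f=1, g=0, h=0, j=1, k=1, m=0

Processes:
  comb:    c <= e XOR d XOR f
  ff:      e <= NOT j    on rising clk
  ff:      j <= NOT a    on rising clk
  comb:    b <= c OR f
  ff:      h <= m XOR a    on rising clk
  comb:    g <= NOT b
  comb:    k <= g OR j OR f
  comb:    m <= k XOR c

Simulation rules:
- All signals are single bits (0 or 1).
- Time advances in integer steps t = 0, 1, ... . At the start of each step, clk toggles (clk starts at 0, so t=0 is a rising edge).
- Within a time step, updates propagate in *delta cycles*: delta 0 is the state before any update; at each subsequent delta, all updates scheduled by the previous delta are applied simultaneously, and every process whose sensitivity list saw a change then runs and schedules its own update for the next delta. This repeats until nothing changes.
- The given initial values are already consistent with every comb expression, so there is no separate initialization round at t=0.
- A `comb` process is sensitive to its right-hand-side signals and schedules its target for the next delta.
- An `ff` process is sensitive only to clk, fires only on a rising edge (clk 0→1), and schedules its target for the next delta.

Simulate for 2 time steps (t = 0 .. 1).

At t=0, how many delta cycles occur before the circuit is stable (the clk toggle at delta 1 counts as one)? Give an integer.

t=0 Δ0: g=0 m=0 f=1 e=1 b=1 h=0 k=1 clk=0 c=1 d=1 a=0 j=1
  Δ1: clk:0→1
  Δ2: e:1→0
  Δ3: c:1→0
  Δ4: m:0→1
  (4Δ to stable)
t=1 Δ0: g=0 m=1 f=1 e=0 b=1 h=0 k=1 clk=1 c=0 d=1 a=0 j=1
  Δ1: clk:1→0
  (1Δ to stable)

4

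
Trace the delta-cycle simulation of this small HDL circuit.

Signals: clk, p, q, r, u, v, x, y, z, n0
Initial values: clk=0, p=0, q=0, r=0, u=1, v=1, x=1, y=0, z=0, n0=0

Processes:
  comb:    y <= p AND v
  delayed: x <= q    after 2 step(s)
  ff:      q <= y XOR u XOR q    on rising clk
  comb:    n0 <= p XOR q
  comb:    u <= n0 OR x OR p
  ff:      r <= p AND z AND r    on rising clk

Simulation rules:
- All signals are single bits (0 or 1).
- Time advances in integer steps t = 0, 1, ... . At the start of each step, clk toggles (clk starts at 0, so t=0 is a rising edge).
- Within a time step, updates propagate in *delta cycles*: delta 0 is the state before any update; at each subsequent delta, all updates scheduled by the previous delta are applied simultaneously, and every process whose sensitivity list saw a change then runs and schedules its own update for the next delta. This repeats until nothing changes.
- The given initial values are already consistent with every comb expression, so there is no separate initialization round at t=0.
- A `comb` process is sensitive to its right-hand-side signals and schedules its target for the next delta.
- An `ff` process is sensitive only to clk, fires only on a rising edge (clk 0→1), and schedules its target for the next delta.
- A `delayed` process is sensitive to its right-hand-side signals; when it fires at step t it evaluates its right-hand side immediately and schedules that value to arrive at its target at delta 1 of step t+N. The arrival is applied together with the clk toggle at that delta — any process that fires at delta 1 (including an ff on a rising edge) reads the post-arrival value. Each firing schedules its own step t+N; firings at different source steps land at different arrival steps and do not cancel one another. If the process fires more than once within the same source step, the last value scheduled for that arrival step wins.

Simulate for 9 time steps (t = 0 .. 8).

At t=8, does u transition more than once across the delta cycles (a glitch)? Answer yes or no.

yes

t0.Δ0 q=0 clk=0 v=1 u=1 p=0 n0=0 z=0 r=0 x=1 y=0
t0.Δ1 q=0 clk=1 v=1 u=1 p=0 n0=0 z=0 r=0 x=1 y=0
t0.Δ2 q=1 clk=1 v=1 u=1 p=0 n0=0 z=0 r=0 x=1 y=0
t0.Δ3 q=1 clk=1 v=1 u=1 p=0 n0=1 z=0 r=0 x=1 y=0
t1.Δ0 q=1 clk=1 v=1 u=1 p=0 n0=1 z=0 r=0 x=1 y=0
t1.Δ1 q=1 clk=0 v=1 u=1 p=0 n0=1 z=0 r=0 x=1 y=0
t2.Δ0 q=1 clk=0 v=1 u=1 p=0 n0=1 z=0 r=0 x=1 y=0
t2.Δ1 q=1 clk=1 v=1 u=1 p=0 n0=1 z=0 r=0 x=1 y=0
t2.Δ2 q=0 clk=1 v=1 u=1 p=0 n0=1 z=0 r=0 x=1 y=0
t2.Δ3 q=0 clk=1 v=1 u=1 p=0 n0=0 z=0 r=0 x=1 y=0
t3.Δ0 q=0 clk=1 v=1 u=1 p=0 n0=0 z=0 r=0 x=1 y=0
t3.Δ1 q=0 clk=0 v=1 u=1 p=0 n0=0 z=0 r=0 x=1 y=0
t4.Δ0 q=0 clk=0 v=1 u=1 p=0 n0=0 z=0 r=0 x=1 y=0
t4.Δ1 q=0 clk=1 v=1 u=1 p=0 n0=0 z=0 r=0 x=0 y=0
t4.Δ2 q=1 clk=1 v=1 u=0 p=0 n0=0 z=0 r=0 x=0 y=0
t4.Δ3 q=1 clk=1 v=1 u=0 p=0 n0=1 z=0 r=0 x=0 y=0
t4.Δ4 q=1 clk=1 v=1 u=1 p=0 n0=1 z=0 r=0 x=0 y=0
t5.Δ0 q=1 clk=1 v=1 u=1 p=0 n0=1 z=0 r=0 x=0 y=0
t5.Δ1 q=1 clk=0 v=1 u=1 p=0 n0=1 z=0 r=0 x=0 y=0
t6.Δ0 q=1 clk=0 v=1 u=1 p=0 n0=1 z=0 r=0 x=0 y=0
t6.Δ1 q=1 clk=1 v=1 u=1 p=0 n0=1 z=0 r=0 x=1 y=0
t6.Δ2 q=0 clk=1 v=1 u=1 p=0 n0=1 z=0 r=0 x=1 y=0
t6.Δ3 q=0 clk=1 v=1 u=1 p=0 n0=0 z=0 r=0 x=1 y=0
t7.Δ0 q=0 clk=1 v=1 u=1 p=0 n0=0 z=0 r=0 x=1 y=0
t7.Δ1 q=0 clk=0 v=1 u=1 p=0 n0=0 z=0 r=0 x=1 y=0
t8.Δ0 q=0 clk=0 v=1 u=1 p=0 n0=0 z=0 r=0 x=1 y=0
t8.Δ1 q=0 clk=1 v=1 u=1 p=0 n0=0 z=0 r=0 x=0 y=0
t8.Δ2 q=1 clk=1 v=1 u=0 p=0 n0=0 z=0 r=0 x=0 y=0
t8.Δ3 q=1 clk=1 v=1 u=0 p=0 n0=1 z=0 r=0 x=0 y=0
t8.Δ4 q=1 clk=1 v=1 u=1 p=0 n0=1 z=0 r=0 x=0 y=0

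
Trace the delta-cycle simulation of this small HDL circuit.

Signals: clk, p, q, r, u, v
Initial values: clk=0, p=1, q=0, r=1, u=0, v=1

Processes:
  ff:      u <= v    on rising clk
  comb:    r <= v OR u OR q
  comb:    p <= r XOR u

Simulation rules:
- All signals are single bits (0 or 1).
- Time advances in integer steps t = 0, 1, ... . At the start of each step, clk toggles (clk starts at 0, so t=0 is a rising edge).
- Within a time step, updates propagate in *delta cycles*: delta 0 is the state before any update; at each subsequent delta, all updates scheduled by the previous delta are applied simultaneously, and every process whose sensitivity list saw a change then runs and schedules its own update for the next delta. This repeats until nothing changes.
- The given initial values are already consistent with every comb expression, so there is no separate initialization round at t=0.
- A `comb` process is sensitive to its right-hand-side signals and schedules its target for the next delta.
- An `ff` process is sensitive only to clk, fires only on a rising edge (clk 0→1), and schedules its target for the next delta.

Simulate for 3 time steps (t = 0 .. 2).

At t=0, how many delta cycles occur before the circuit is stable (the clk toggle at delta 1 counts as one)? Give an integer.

3

[bits: p,clk,r,q,u,v]
t=0: Δ0=101001 Δ1=111001 Δ2=111011 Δ3=011011 | 3Δ
t=1: Δ0=011011 Δ1=001011 | 1Δ
t=2: Δ0=001011 Δ1=011011 | 1Δ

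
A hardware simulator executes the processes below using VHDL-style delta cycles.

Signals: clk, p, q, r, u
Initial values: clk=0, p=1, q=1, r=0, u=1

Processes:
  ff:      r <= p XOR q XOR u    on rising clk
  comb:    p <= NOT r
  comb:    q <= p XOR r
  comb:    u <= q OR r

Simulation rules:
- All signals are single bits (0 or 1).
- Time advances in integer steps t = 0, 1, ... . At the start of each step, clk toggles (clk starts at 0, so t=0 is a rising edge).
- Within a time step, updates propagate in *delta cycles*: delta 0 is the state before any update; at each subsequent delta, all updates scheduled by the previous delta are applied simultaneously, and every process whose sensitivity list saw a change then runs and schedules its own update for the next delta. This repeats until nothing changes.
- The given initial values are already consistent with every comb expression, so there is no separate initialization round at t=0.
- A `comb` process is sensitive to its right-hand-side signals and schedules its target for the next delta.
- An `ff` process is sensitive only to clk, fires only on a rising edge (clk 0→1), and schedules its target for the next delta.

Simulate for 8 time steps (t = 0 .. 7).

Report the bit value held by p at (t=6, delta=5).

t0.Δ0 clk=0 p=1 q=1 r=0 u=1
t0.Δ1 clk=1 p=1 q=1 r=0 u=1
t0.Δ2 clk=1 p=1 q=1 r=1 u=1
t0.Δ3 clk=1 p=0 q=0 r=1 u=1
t0.Δ4 clk=1 p=0 q=1 r=1 u=1
t1.Δ0 clk=1 p=0 q=1 r=1 u=1
t1.Δ1 clk=0 p=0 q=1 r=1 u=1
t2.Δ0 clk=0 p=0 q=1 r=1 u=1
t2.Δ1 clk=1 p=0 q=1 r=1 u=1
t2.Δ2 clk=1 p=0 q=1 r=0 u=1
t2.Δ3 clk=1 p=1 q=0 r=0 u=1
t2.Δ4 clk=1 p=1 q=1 r=0 u=0
t2.Δ5 clk=1 p=1 q=1 r=0 u=1
t3.Δ0 clk=1 p=1 q=1 r=0 u=1
t3.Δ1 clk=0 p=1 q=1 r=0 u=1
t4.Δ0 clk=0 p=1 q=1 r=0 u=1
t4.Δ1 clk=1 p=1 q=1 r=0 u=1
t4.Δ2 clk=1 p=1 q=1 r=1 u=1
t4.Δ3 clk=1 p=0 q=0 r=1 u=1
t4.Δ4 clk=1 p=0 q=1 r=1 u=1
t5.Δ0 clk=1 p=0 q=1 r=1 u=1
t5.Δ1 clk=0 p=0 q=1 r=1 u=1
t6.Δ0 clk=0 p=0 q=1 r=1 u=1
t6.Δ1 clk=1 p=0 q=1 r=1 u=1
t6.Δ2 clk=1 p=0 q=1 r=0 u=1
t6.Δ3 clk=1 p=1 q=0 r=0 u=1
t6.Δ4 clk=1 p=1 q=1 r=0 u=0
t6.Δ5 clk=1 p=1 q=1 r=0 u=1
t7.Δ0 clk=1 p=1 q=1 r=0 u=1
t7.Δ1 clk=0 p=1 q=1 r=0 u=1

1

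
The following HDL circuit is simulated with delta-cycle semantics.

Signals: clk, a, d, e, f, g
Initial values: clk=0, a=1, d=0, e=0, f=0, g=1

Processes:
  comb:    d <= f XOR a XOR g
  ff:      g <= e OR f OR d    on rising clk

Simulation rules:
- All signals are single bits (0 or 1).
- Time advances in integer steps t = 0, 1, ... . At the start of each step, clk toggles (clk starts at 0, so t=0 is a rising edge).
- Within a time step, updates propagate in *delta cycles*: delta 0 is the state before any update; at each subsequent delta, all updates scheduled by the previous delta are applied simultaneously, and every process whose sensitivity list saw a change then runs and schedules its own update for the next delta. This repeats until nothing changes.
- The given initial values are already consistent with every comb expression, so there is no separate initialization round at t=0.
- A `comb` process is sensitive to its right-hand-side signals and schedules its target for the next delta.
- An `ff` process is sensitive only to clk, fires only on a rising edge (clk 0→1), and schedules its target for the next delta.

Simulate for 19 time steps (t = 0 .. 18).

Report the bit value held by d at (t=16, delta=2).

t=0 Δ0: clk=0 e=0 g=1 a=1 f=0 d=0
  Δ1: clk:0→1
  Δ2: g:1→0
  Δ3: d:0→1
  (3Δ to stable)
t=1 Δ0: clk=1 e=0 g=0 a=1 f=0 d=1
  Δ1: clk:1→0
  (1Δ to stable)
t=2 Δ0: clk=0 e=0 g=0 a=1 f=0 d=1
  Δ1: clk:0→1
  Δ2: g:0→1
  Δ3: d:1→0
  (3Δ to stable)
t=3 Δ0: clk=1 e=0 g=1 a=1 f=0 d=0
  Δ1: clk:1→0
  (1Δ to stable)
t=4 Δ0: clk=0 e=0 g=1 a=1 f=0 d=0
  Δ1: clk:0→1
  Δ2: g:1→0
  Δ3: d:0→1
  (3Δ to stable)
t=5 Δ0: clk=1 e=0 g=0 a=1 f=0 d=1
  Δ1: clk:1→0
  (1Δ to stable)
t=6 Δ0: clk=0 e=0 g=0 a=1 f=0 d=1
  Δ1: clk:0→1
  Δ2: g:0→1
  Δ3: d:1→0
  (3Δ to stable)
t=7 Δ0: clk=1 e=0 g=1 a=1 f=0 d=0
  Δ1: clk:1→0
  (1Δ to stable)
t=8 Δ0: clk=0 e=0 g=1 a=1 f=0 d=0
  Δ1: clk:0→1
  Δ2: g:1→0
  Δ3: d:0→1
  (3Δ to stable)
t=9 Δ0: clk=1 e=0 g=0 a=1 f=0 d=1
  Δ1: clk:1→0
  (1Δ to stable)
t=10 Δ0: clk=0 e=0 g=0 a=1 f=0 d=1
  Δ1: clk:0→1
  Δ2: g:0→1
  Δ3: d:1→0
  (3Δ to stable)
t=11 Δ0: clk=1 e=0 g=1 a=1 f=0 d=0
  Δ1: clk:1→0
  (1Δ to stable)
t=12 Δ0: clk=0 e=0 g=1 a=1 f=0 d=0
  Δ1: clk:0→1
  Δ2: g:1→0
  Δ3: d:0→1
  (3Δ to stable)
t=13 Δ0: clk=1 e=0 g=0 a=1 f=0 d=1
  Δ1: clk:1→0
  (1Δ to stable)
t=14 Δ0: clk=0 e=0 g=0 a=1 f=0 d=1
  Δ1: clk:0→1
  Δ2: g:0→1
  Δ3: d:1→0
  (3Δ to stable)
t=15 Δ0: clk=1 e=0 g=1 a=1 f=0 d=0
  Δ1: clk:1→0
  (1Δ to stable)
t=16 Δ0: clk=0 e=0 g=1 a=1 f=0 d=0
  Δ1: clk:0→1
  Δ2: g:1→0
  Δ3: d:0→1
  (3Δ to stable)
t=17 Δ0: clk=1 e=0 g=0 a=1 f=0 d=1
  Δ1: clk:1→0
  (1Δ to stable)
t=18 Δ0: clk=0 e=0 g=0 a=1 f=0 d=1
  Δ1: clk:0→1
  Δ2: g:0→1
  Δ3: d:1→0
  (3Δ to stable)

0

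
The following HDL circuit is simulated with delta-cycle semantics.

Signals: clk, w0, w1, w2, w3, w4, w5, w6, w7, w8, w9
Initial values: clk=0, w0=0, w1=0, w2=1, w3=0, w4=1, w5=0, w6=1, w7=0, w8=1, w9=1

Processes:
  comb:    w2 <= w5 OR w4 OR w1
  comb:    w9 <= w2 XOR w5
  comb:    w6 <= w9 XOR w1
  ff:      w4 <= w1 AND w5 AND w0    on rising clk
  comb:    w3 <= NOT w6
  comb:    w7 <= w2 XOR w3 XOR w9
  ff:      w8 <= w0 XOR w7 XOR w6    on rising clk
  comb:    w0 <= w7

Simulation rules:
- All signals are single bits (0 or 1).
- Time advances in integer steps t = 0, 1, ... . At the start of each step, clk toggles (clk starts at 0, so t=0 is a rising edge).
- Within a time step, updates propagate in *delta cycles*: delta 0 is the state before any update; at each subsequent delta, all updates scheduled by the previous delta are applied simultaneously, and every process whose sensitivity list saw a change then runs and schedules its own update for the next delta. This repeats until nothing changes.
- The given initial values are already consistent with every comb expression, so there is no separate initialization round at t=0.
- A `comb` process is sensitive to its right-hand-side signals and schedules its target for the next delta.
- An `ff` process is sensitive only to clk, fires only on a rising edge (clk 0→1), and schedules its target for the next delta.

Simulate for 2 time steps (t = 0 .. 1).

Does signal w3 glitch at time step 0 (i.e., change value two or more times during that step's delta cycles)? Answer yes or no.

no

[bits: w5,w8,w1,w4,w2,w6,w7,w3,clk,w9,w0]
t=0: Δ0=01011100010 Δ1=01011100110 Δ2=01001100110 Δ3=01000100110 Δ4=01000110100 Δ5=01000000101 Δ6=01000001100 Δ7=01000011100 Δ8=01000011101 | 8Δ
t=1: Δ0=01000011101 Δ1=01000011001 | 1Δ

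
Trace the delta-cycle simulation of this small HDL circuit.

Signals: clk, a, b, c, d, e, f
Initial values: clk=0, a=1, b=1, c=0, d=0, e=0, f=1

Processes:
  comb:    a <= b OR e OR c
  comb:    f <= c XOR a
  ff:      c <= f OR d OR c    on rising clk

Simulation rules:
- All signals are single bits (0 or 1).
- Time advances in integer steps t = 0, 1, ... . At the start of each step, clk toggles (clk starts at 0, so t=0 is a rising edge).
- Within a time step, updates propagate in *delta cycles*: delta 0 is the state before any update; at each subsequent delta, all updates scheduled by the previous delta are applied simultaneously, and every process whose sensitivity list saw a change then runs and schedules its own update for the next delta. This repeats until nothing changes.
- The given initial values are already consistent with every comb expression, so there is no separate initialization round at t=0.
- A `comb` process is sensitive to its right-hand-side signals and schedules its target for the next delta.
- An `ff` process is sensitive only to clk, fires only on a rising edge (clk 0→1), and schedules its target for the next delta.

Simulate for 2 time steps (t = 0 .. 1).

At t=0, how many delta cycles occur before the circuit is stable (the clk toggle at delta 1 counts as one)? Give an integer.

3

t0.Δ0 c=0 f=1 d=0 e=0 a=1 b=1 clk=0
t0.Δ1 c=0 f=1 d=0 e=0 a=1 b=1 clk=1
t0.Δ2 c=1 f=1 d=0 e=0 a=1 b=1 clk=1
t0.Δ3 c=1 f=0 d=0 e=0 a=1 b=1 clk=1
t1.Δ0 c=1 f=0 d=0 e=0 a=1 b=1 clk=1
t1.Δ1 c=1 f=0 d=0 e=0 a=1 b=1 clk=0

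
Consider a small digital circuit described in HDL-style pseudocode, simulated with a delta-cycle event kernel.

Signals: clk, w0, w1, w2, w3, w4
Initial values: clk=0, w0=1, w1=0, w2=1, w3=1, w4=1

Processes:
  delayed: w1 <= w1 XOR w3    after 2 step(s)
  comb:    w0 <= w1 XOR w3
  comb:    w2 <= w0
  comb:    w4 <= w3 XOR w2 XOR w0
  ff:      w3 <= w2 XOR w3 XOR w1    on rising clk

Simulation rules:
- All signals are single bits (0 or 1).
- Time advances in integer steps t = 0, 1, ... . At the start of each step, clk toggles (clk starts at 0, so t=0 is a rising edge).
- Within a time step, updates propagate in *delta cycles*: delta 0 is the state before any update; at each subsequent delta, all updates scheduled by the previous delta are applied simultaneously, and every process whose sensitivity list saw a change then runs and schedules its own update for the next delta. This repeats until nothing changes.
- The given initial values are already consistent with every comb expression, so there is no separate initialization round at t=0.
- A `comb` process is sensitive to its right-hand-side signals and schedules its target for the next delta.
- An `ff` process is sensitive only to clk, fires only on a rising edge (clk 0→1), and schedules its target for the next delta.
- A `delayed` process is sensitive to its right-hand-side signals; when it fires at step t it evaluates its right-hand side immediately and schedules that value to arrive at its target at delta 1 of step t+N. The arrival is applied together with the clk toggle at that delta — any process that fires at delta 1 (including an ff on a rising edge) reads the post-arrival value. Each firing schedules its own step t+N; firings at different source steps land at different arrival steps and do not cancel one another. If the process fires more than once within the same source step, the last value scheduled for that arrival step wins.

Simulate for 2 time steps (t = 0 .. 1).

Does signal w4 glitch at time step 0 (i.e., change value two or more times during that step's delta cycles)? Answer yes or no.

t0.Δ0 w2=1 w3=1 clk=0 w0=1 w4=1 w1=0
t0.Δ1 w2=1 w3=1 clk=1 w0=1 w4=1 w1=0
t0.Δ2 w2=1 w3=0 clk=1 w0=1 w4=1 w1=0
t0.Δ3 w2=1 w3=0 clk=1 w0=0 w4=0 w1=0
t0.Δ4 w2=0 w3=0 clk=1 w0=0 w4=1 w1=0
t0.Δ5 w2=0 w3=0 clk=1 w0=0 w4=0 w1=0
t1.Δ0 w2=0 w3=0 clk=1 w0=0 w4=0 w1=0
t1.Δ1 w2=0 w3=0 clk=0 w0=0 w4=0 w1=0

yes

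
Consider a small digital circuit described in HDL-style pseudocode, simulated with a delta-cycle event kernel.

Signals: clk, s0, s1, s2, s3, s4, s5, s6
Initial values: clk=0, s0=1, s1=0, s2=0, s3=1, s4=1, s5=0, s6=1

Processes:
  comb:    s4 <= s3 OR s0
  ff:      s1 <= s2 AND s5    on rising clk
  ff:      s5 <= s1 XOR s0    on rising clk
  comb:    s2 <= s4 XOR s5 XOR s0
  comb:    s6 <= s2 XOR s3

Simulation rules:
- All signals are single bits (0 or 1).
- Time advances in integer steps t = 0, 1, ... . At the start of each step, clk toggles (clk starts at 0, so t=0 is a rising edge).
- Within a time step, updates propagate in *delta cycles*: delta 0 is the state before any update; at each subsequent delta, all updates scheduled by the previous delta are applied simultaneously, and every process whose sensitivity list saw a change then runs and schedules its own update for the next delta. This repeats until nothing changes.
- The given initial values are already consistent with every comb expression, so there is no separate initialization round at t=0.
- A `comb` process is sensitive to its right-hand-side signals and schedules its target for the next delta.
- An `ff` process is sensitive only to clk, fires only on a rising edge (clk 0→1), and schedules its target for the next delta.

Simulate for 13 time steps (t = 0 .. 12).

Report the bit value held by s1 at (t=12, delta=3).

1

t=0 Δ0: s2=0 s0=1 s5=0 s4=1 s1=0 clk=0 s3=1 s6=1
  Δ1: clk:0→1
  Δ2: s5:0→1
  Δ3: s2:0→1
  Δ4: s6:1→0
  (4Δ to stable)
t=1 Δ0: s2=1 s0=1 s5=1 s4=1 s1=0 clk=1 s3=1 s6=0
  Δ1: clk:1→0
  (1Δ to stable)
t=2 Δ0: s2=1 s0=1 s5=1 s4=1 s1=0 clk=0 s3=1 s6=0
  Δ1: clk:0→1
  Δ2: s1:0→1
  (2Δ to stable)
t=3 Δ0: s2=1 s0=1 s5=1 s4=1 s1=1 clk=1 s3=1 s6=0
  Δ1: clk:1→0
  (1Δ to stable)
t=4 Δ0: s2=1 s0=1 s5=1 s4=1 s1=1 clk=0 s3=1 s6=0
  Δ1: clk:0→1
  Δ2: s5:1→0
  Δ3: s2:1→0
  Δ4: s6:0→1
  (4Δ to stable)
t=5 Δ0: s2=0 s0=1 s5=0 s4=1 s1=1 clk=1 s3=1 s6=1
  Δ1: clk:1→0
  (1Δ to stable)
t=6 Δ0: s2=0 s0=1 s5=0 s4=1 s1=1 clk=0 s3=1 s6=1
  Δ1: clk:0→1
  Δ2: s1:1→0
  (2Δ to stable)
t=7 Δ0: s2=0 s0=1 s5=0 s4=1 s1=0 clk=1 s3=1 s6=1
  Δ1: clk:1→0
  (1Δ to stable)
t=8 Δ0: s2=0 s0=1 s5=0 s4=1 s1=0 clk=0 s3=1 s6=1
  Δ1: clk:0→1
  Δ2: s5:0→1
  Δ3: s2:0→1
  Δ4: s6:1→0
  (4Δ to stable)
t=9 Δ0: s2=1 s0=1 s5=1 s4=1 s1=0 clk=1 s3=1 s6=0
  Δ1: clk:1→0
  (1Δ to stable)
t=10 Δ0: s2=1 s0=1 s5=1 s4=1 s1=0 clk=0 s3=1 s6=0
  Δ1: clk:0→1
  Δ2: s1:0→1
  (2Δ to stable)
t=11 Δ0: s2=1 s0=1 s5=1 s4=1 s1=1 clk=1 s3=1 s6=0
  Δ1: clk:1→0
  (1Δ to stable)
t=12 Δ0: s2=1 s0=1 s5=1 s4=1 s1=1 clk=0 s3=1 s6=0
  Δ1: clk:0→1
  Δ2: s5:1→0
  Δ3: s2:1→0
  Δ4: s6:0→1
  (4Δ to stable)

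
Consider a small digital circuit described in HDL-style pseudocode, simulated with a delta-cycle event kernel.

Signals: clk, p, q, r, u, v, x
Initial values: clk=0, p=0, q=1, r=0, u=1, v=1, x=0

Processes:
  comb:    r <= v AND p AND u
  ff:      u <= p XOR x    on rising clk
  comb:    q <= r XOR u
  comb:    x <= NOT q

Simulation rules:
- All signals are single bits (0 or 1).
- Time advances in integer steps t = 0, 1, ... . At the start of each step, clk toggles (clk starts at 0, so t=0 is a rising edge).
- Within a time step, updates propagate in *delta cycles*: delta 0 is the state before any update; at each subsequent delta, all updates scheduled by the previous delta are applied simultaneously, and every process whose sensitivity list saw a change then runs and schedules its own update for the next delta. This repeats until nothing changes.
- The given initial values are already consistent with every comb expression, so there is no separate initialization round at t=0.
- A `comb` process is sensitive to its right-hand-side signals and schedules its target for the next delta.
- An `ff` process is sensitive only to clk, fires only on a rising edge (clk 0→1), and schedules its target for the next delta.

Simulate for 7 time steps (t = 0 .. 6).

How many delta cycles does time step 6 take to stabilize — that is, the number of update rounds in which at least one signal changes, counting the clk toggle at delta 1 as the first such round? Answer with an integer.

4

t0.Δ0 v=1 u=1 q=1 x=0 p=0 clk=0 r=0
t0.Δ1 v=1 u=1 q=1 x=0 p=0 clk=1 r=0
t0.Δ2 v=1 u=0 q=1 x=0 p=0 clk=1 r=0
t0.Δ3 v=1 u=0 q=0 x=0 p=0 clk=1 r=0
t0.Δ4 v=1 u=0 q=0 x=1 p=0 clk=1 r=0
t1.Δ0 v=1 u=0 q=0 x=1 p=0 clk=1 r=0
t1.Δ1 v=1 u=0 q=0 x=1 p=0 clk=0 r=0
t2.Δ0 v=1 u=0 q=0 x=1 p=0 clk=0 r=0
t2.Δ1 v=1 u=0 q=0 x=1 p=0 clk=1 r=0
t2.Δ2 v=1 u=1 q=0 x=1 p=0 clk=1 r=0
t2.Δ3 v=1 u=1 q=1 x=1 p=0 clk=1 r=0
t2.Δ4 v=1 u=1 q=1 x=0 p=0 clk=1 r=0
t3.Δ0 v=1 u=1 q=1 x=0 p=0 clk=1 r=0
t3.Δ1 v=1 u=1 q=1 x=0 p=0 clk=0 r=0
t4.Δ0 v=1 u=1 q=1 x=0 p=0 clk=0 r=0
t4.Δ1 v=1 u=1 q=1 x=0 p=0 clk=1 r=0
t4.Δ2 v=1 u=0 q=1 x=0 p=0 clk=1 r=0
t4.Δ3 v=1 u=0 q=0 x=0 p=0 clk=1 r=0
t4.Δ4 v=1 u=0 q=0 x=1 p=0 clk=1 r=0
t5.Δ0 v=1 u=0 q=0 x=1 p=0 clk=1 r=0
t5.Δ1 v=1 u=0 q=0 x=1 p=0 clk=0 r=0
t6.Δ0 v=1 u=0 q=0 x=1 p=0 clk=0 r=0
t6.Δ1 v=1 u=0 q=0 x=1 p=0 clk=1 r=0
t6.Δ2 v=1 u=1 q=0 x=1 p=0 clk=1 r=0
t6.Δ3 v=1 u=1 q=1 x=1 p=0 clk=1 r=0
t6.Δ4 v=1 u=1 q=1 x=0 p=0 clk=1 r=0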